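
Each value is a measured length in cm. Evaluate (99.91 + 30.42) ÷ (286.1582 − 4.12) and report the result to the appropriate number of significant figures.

0.46210

99.91 + 30.42 = 130.33, limited to 2 d.p. → 5 s.f.; 286.1582 − 4.12 = 282.0382, limited to 2 d.p. → 5 s.f.
Carrying full precision, 130.33 ÷ 282.0382 = 0.462100523972…; keep min(5, 5) = 5 s.f.
Rounded to 5 significant figures: 0.46210.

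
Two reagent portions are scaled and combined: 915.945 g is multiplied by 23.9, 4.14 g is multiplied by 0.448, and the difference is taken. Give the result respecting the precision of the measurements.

2.19 × 10^4 g

915.945 × 23.9 = 21891.0855 → 2.19 × 10^4 g (3 s.f., last digit at the 10^2 place).
4.14 × 0.448 = 1.85472 → 1.85 g (3 s.f., last digit at the 10^-2 place).
Difference: 21889.23078 g; keep the coarser place, 10^2.
Result: 2.19 × 10^4 g.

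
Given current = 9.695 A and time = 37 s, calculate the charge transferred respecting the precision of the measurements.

charge transferred = 9.695 A × 37 s = 358.715 C.
9.695 has 4 significant figures; 37 has 2.
Division/multiplication keeps the fewest: 2 significant figures.
Rounded: 3.6 × 10^2 C.

3.6 × 10^2 C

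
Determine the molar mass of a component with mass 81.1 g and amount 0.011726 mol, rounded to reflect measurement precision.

6.92 × 10^3 g/mol

molar mass = 81.1 g ÷ 0.011726 mol = 6916.25447723… g/mol.
81.1 has 3 significant figures; 0.011726 has 5.
Division/multiplication keeps the fewest: 3 significant figures.
Rounded: 6.92 × 10^3 g/mol.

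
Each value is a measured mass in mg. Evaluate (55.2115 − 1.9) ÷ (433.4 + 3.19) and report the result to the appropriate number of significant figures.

55.2115 − 1.9 = 53.3115, limited to 1 d.p. → 3 s.f.; 433.4 + 3.19 = 436.59, limited to 1 d.p. → 4 s.f.
Carrying full precision, 53.3115 ÷ 436.59 = 0.122108843537…; keep min(3, 4) = 3 s.f.
Rounded to 3 significant figures: 0.122.

0.122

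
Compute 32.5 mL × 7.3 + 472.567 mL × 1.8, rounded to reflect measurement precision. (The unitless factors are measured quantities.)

1.09 × 10³ mL

32.5 × 7.3 = 237.25 → 2.4 × 10² mL (2 s.f., last digit at the 10^1 place).
472.567 × 1.8 = 850.6206 → 8.5 × 10² mL (2 s.f., last digit at the 10^1 place).
Sum: 1087.8706 mL; keep the coarser place, 10^1.
Result: 1.09 × 10³ mL.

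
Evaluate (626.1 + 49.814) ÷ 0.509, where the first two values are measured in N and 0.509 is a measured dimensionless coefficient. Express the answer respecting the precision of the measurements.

1.33 × 10^3 N

626.1 N + 49.814 N = 675.914 N; the sum is limited to 1 decimal place (4 s.f.).
Carrying full precision, 675.914 ÷ 0.509 = 1327.92534381… N; 0.509 has 3 s.f., so the result keeps min(4, 3) = 3 s.f.
Rounded to 3 significant figures: 1.33 × 10^3 N.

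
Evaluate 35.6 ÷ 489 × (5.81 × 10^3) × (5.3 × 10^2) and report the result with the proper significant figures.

2.2 × 10^5

35.6 ÷ 489 × (5.81 × 10^3) × (5.3 × 10^2) = 224178.07771…
Multiplication/division keeps the fewest significant figures: 35.6 → 3 s.f., 489 → 3 s.f., 5.81 × 10^3 → 3 s.f., 5.3 × 10^2 → 2 s.f.; limit is 2.
Rounded to 2 significant figures: 2.2 × 10^5.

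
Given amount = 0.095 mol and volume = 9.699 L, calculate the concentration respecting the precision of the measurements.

concentration = 0.095 mol ÷ 9.699 L = 0.00979482420868… mol/L.
0.095 has 2 significant figures; 9.699 has 4.
Division/multiplication keeps the fewest: 2 significant figures.
Rounded: 0.0098 mol/L.

0.0098 mol/L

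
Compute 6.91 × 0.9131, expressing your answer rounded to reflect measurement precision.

6.31

6.91 × 0.9131 = 6.309521
Multiplication/division keeps the fewest significant figures: 6.91 → 3 s.f., 0.9131 → 4 s.f.; limit is 3.
Rounded to 3 significant figures: 6.31.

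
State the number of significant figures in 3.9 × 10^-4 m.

2

3.9 × 10^-4: in scientific notation every digit of the coefficient is significant.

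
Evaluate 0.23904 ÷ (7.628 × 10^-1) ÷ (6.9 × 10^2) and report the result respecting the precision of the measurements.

0.23904 ÷ (7.628 × 10^-1) ÷ (6.9 × 10^2) = 0.00045416201181…
Multiplication/division keeps the fewest significant figures: 0.23904 → 5 s.f., 7.628 × 10^-1 → 4 s.f., 6.9 × 10^2 → 2 s.f.; limit is 2.
Rounded to 2 significant figures: 4.5 × 10^-4.

4.5 × 10^-4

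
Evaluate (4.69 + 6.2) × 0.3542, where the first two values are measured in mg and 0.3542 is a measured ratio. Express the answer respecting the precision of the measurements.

4.69 mg + 6.2 mg = 10.89 mg; the sum is limited to 1 decimal place (3 s.f.).
Carrying full precision, 10.89 × 0.3542 = 3.857238 mg; 0.3542 has 4 s.f., so the result keeps min(3, 4) = 3 s.f.
Rounded to 3 significant figures: 3.86 mg.

3.86 mg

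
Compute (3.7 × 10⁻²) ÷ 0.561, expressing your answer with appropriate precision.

0.066

(3.7 × 10⁻²) ÷ 0.561 = 0.0659536541889…
Multiplication/division keeps the fewest significant figures: 3.7 × 10⁻² → 2 s.f., 0.561 → 3 s.f.; limit is 2.
Rounded to 2 significant figures: 0.066.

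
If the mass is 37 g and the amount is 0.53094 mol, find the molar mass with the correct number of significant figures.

7.0 × 10¹ g/mol

molar mass = 37 g ÷ 0.53094 mol = 69.6877236599… g/mol.
37 has 2 significant figures; 0.53094 has 5.
Division/multiplication keeps the fewest: 2 significant figures.
Rounded: 7.0 × 10¹ g/mol.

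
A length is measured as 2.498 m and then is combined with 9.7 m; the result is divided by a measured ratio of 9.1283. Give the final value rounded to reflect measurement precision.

2.498 m + 9.7 m = 12.198 m; the sum is limited to 1 decimal place (3 s.f.).
Carrying full precision, 12.198 ÷ 9.1283 = 1.33628386447… m; 9.1283 has 5 s.f., so the result keeps min(3, 5) = 3 s.f.
Rounded to 3 significant figures: 1.34 m.

1.34 m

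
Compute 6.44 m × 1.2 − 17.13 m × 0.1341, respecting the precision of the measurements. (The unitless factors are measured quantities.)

6.44 × 1.2 = 7.728 → 7.7 m (2 s.f., last digit at the 10^-1 place).
17.13 × 0.1341 = 2.297133 → 2.297 m (4 s.f., last digit at the 10^-3 place).
Difference: 5.430867 m; keep the coarser place, 10^-1.
Result: 5.4 m.

5.4 m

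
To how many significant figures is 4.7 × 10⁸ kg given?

2

4.7 × 10⁸: in scientific notation every digit of the coefficient is significant.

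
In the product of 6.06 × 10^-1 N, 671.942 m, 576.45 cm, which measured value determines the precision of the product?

6.06 × 10^-1 N

6.06 × 10^-1 N → 3 s.f.; 671.942 m → 6 s.f.; 576.45 cm → 5 s.f.
The fewest is 3 significant figures, from 6.06 × 10^-1 N.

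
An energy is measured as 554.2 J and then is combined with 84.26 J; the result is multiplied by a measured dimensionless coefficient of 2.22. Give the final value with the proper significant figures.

554.2 J + 84.26 J = 638.46 J; the sum is limited to 1 decimal place (4 s.f.).
Carrying full precision, 638.46 × 2.22 = 1417.3812 J; 2.22 has 3 s.f., so the result keeps min(4, 3) = 3 s.f.
Rounded to 3 significant figures: 1.42 × 10^3 J.

1.42 × 10^3 J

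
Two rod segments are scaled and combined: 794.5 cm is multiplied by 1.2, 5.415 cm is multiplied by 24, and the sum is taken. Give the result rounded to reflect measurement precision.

1.08 × 10^3 cm

794.5 × 1.2 = 953.4 → 9.5 × 10^2 cm (2 s.f., last digit at the 10^1 place).
5.415 × 24 = 129.96 → 1.3 × 10^2 cm (2 s.f., last digit at the 10^1 place).
Sum: 1083.36 cm; keep the coarser place, 10^1.
Result: 1.08 × 10^3 cm.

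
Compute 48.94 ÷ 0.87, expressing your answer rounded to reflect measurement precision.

56

48.94 ÷ 0.87 = 56.2528735632…
Multiplication/division keeps the fewest significant figures: 48.94 → 4 s.f., 0.87 → 2 s.f.; limit is 2.
Rounded to 2 significant figures: 56.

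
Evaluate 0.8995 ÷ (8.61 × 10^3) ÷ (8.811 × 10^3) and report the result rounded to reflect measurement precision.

0.8995 ÷ (8.61 × 10^3) ÷ (8.811 × 10^3) = 1.18569452634 × 10^-8…
Multiplication/division keeps the fewest significant figures: 0.8995 → 4 s.f., 8.61 × 10^3 → 3 s.f., 8.811 × 10^3 → 4 s.f.; limit is 3.
Rounded to 3 significant figures: 1.19 × 10^-8.

1.19 × 10^-8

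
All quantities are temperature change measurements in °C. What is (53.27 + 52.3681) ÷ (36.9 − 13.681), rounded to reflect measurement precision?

4.55

53.27 + 52.3681 = 105.6381, limited to 2 d.p. → 5 s.f.; 36.9 − 13.681 = 23.219, limited to 1 d.p. → 3 s.f.
Carrying full precision, 105.6381 ÷ 23.219 = 4.54964038072…; keep min(5, 3) = 3 s.f.
Rounded to 3 significant figures: 4.55.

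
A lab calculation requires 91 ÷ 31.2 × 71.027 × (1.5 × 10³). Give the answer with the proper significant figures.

91 ÷ 31.2 × 71.027 × (1.5 × 10³) = 310743.125…
Multiplication/division keeps the fewest significant figures: 91 → 2 s.f., 31.2 → 3 s.f., 71.027 → 5 s.f., 1.5 × 10³ → 2 s.f.; limit is 2.
Rounded to 2 significant figures: 3.1 × 10⁵.

3.1 × 10⁵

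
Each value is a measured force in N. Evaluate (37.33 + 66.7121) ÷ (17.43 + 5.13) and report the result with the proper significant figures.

37.33 + 66.7121 = 104.0421, limited to 2 d.p. → 5 s.f.; 17.43 + 5.13 = 22.56, limited to 2 d.p. → 4 s.f.
Carrying full precision, 104.0421 ÷ 22.56 = 4.61179521277…; keep min(5, 4) = 4 s.f.
Rounded to 4 significant figures: 4.612.

4.612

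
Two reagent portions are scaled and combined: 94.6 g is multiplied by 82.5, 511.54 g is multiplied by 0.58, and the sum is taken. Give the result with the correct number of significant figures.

94.6 × 82.5 = 7804.5 → 7.80 × 10³ g (3 s.f., last digit at the 10^1 place).
511.54 × 0.58 = 296.6932 → 3.0 × 10² g (2 s.f., last digit at the 10^1 place).
Sum: 8101.1932 g; keep the coarser place, 10^1.
Result: 8.10 × 10³ g.

8.10 × 10³ g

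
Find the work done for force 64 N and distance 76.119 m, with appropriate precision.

work done = 64 N × 76.119 m = 4871.616 J.
64 has 2 significant figures; 76.119 has 5.
Division/multiplication keeps the fewest: 2 significant figures.
Rounded: 4.9 × 10³ J.

4.9 × 10³ J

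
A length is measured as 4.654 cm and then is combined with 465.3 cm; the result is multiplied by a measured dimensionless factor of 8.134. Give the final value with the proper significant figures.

4.654 cm + 465.3 cm = 469.954 cm; the sum is limited to 1 decimal place (4 s.f.).
Carrying full precision, 469.954 × 8.134 = 3822.605836 cm; 8.134 has 4 s.f., so the result keeps min(4, 4) = 4 s.f.
Rounded to 4 significant figures: 3823 cm.

3823 cm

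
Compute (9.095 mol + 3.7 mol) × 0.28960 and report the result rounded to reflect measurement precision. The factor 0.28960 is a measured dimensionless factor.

9.095 mol + 3.7 mol = 12.795 mol; the sum is limited to 1 decimal place (3 s.f.).
Carrying full precision, 12.795 × 0.28960 = 3.705432 mol; 0.28960 has 5 s.f., so the result keeps min(3, 5) = 3 s.f.
Rounded to 3 significant figures: 3.71 mol.

3.71 mol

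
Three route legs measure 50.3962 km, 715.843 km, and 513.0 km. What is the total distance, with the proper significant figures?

1279.2 km

50.3962 km + 715.843 km + 513.0 km = 1279.2392 km.
Addition/subtraction keeps the fewest decimal places: 50.3962 → 4 decimal places, 715.843 → 3 decimal places, 513.0 → 1 decimal place; limit is 1.
Rounded to 1 decimal place: 1279.2 km.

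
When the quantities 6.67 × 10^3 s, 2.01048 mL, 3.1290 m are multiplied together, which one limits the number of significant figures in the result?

6.67 × 10^3 s

6.67 × 10^3 s → 3 s.f.; 2.01048 mL → 6 s.f.; 3.1290 m → 5 s.f.
The fewest is 3 significant figures, from 6.67 × 10^3 s.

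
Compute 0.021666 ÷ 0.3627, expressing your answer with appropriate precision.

0.021666 ÷ 0.3627 = 0.059735318445…
Multiplication/division keeps the fewest significant figures: 0.021666 → 5 s.f., 0.3627 → 4 s.f.; limit is 4.
Rounded to 4 significant figures: 0.05974.

0.05974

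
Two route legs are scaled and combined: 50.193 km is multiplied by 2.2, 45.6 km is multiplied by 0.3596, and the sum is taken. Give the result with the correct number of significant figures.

1.3 × 10^2 km

50.193 × 2.2 = 110.4246 → 1.1 × 10^2 km (2 s.f., last digit at the 10^1 place).
45.6 × 0.3596 = 16.39776 → 16.4 km (3 s.f., last digit at the 10^-1 place).
Sum: 126.82236 km; keep the coarser place, 10^1.
Result: 1.3 × 10^2 km.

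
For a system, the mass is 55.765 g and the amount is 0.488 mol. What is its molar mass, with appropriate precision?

114 g/mol

molar mass = 55.765 g ÷ 0.488 mol = 114.272540984… g/mol.
55.765 has 5 significant figures; 0.488 has 3.
Division/multiplication keeps the fewest: 3 significant figures.
Rounded: 114 g/mol.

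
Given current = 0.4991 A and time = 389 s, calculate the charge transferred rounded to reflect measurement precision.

194 C

charge transferred = 0.4991 A × 389 s = 194.1499 C.
0.4991 has 4 significant figures; 389 has 3.
Division/multiplication keeps the fewest: 3 significant figures.
Rounded: 194 C.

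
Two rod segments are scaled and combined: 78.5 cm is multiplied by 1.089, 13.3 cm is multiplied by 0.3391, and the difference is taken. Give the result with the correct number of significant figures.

81.0 cm

78.5 × 1.089 = 85.4865 → 85.5 cm (3 s.f., last digit at the 10^-1 place).
13.3 × 0.3391 = 4.51003 → 4.51 cm (3 s.f., last digit at the 10^-2 place).
Difference: 80.97647 cm; keep the coarser place, 10^-1.
Result: 81.0 cm.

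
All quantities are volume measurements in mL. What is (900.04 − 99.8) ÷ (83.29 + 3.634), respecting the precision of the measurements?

9.206

900.04 − 99.8 = 800.24, limited to 1 d.p. → 4 s.f.; 83.29 + 3.634 = 86.924, limited to 2 d.p. → 4 s.f.
Carrying full precision, 800.24 ÷ 86.924 = 9.20620311997…; keep min(4, 4) = 4 s.f.
Rounded to 4 significant figures: 9.206.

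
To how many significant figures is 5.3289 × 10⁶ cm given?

5.3289 × 10⁶: in scientific notation every digit of the coefficient is significant.

5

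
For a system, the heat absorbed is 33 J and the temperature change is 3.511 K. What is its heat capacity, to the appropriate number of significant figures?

heat capacity = 33 J ÷ 3.511 K = 9.39903161492… J/K.
33 has 2 significant figures; 3.511 has 4.
Division/multiplication keeps the fewest: 2 significant figures.
Rounded: 9.4 J/K.

9.4 J/K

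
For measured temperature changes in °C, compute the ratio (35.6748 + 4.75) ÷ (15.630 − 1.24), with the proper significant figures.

35.6748 + 4.75 = 40.4248, limited to 2 d.p. → 4 s.f.; 15.630 − 1.24 = 14.390, limited to 2 d.p. → 4 s.f.
Carrying full precision, 40.4248 ÷ 14.390 = 2.80922863099…; keep min(4, 4) = 4 s.f.
Rounded to 4 significant figures: 2.809.

2.809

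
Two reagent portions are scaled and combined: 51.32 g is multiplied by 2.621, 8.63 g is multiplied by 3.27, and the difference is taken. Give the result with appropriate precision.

51.32 × 2.621 = 134.50972 → 134.5 g (4 s.f., last digit at the 10^-1 place).
8.63 × 3.27 = 28.2201 → 28.2 g (3 s.f., last digit at the 10^-1 place).
Difference: 106.28962 g; keep the coarser place, 10^-1.
Result: 106.3 g.

106.3 g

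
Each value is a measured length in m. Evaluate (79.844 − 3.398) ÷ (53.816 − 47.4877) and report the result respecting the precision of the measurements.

12.08

79.844 − 3.398 = 76.446, limited to 3 d.p. → 5 s.f.; 53.816 − 47.4877 = 6.3283, limited to 3 d.p. → 4 s.f.
Carrying full precision, 76.446 ÷ 6.3283 = 12.0800214908…; keep min(5, 4) = 4 s.f.
Rounded to 4 significant figures: 12.08.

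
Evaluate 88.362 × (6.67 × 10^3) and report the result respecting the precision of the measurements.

88.362 × (6.67 × 10^3) = 589374.54
Multiplication/division keeps the fewest significant figures: 88.362 → 5 s.f., 6.67 × 10^3 → 3 s.f.; limit is 3.
Rounded to 3 significant figures: 5.89 × 10^5.

5.89 × 10^5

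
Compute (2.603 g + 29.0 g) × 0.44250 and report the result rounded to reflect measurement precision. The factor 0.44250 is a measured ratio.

2.603 g + 29.0 g = 31.603 g; the sum is limited to 1 decimal place (3 s.f.).
Carrying full precision, 31.603 × 0.44250 = 13.9843275 g; 0.44250 has 5 s.f., so the result keeps min(3, 5) = 3 s.f.
Rounded to 3 significant figures: 14.0 g.

14.0 g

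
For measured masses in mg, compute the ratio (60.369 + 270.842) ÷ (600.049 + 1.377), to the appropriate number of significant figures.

0.550709

60.369 + 270.842 = 331.211, limited to 3 d.p. → 6 s.f.; 600.049 + 1.377 = 601.426, limited to 3 d.p. → 6 s.f.
Carrying full precision, 331.211 ÷ 601.426 = 0.550709480468…; keep min(6, 6) = 6 s.f.
Rounded to 6 significant figures: 0.550709.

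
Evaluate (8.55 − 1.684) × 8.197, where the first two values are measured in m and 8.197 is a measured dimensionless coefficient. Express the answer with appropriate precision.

8.55 m − 1.684 m = 6.866 m; the difference is limited to 2 decimal places (3 s.f.).
Carrying full precision, 6.866 × 8.197 = 56.280602 m; 8.197 has 4 s.f., so the result keeps min(3, 4) = 3 s.f.
Rounded to 3 significant figures: 56.3 m.

56.3 m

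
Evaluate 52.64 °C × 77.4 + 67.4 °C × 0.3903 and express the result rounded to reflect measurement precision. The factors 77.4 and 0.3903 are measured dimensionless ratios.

52.64 × 77.4 = 4074.336 → 4.07 × 10³ °C (3 s.f., last digit at the 10^1 place).
67.4 × 0.3903 = 26.30622 → 26.3 °C (3 s.f., last digit at the 10^-1 place).
Sum: 4100.64222 °C; keep the coarser place, 10^1.
Result: 4.10 × 10³ °C.

4.10 × 10³ °C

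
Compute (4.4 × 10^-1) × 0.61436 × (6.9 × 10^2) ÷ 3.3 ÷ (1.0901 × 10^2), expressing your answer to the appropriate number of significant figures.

(4.4 × 10^-1) × 0.61436 × (6.9 × 10^2) ÷ 3.3 ÷ (1.0901 × 10^2) = 0.518494816989…
Multiplication/division keeps the fewest significant figures: 4.4 × 10^-1 → 2 s.f., 0.61436 → 5 s.f., 6.9 × 10^2 → 2 s.f., 3.3 → 2 s.f., 1.0901 × 10^2 → 5 s.f.; limit is 2.
Rounded to 2 significant figures: 0.52.

0.52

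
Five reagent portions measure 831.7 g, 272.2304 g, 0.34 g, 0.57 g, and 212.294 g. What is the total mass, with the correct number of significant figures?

831.7 g + 272.2304 g + 0.34 g + 0.57 g + 212.294 g = 1317.1344 g.
Addition/subtraction keeps the fewest decimal places: 831.7 → 1 decimal place, 272.2304 → 4 decimal places, 0.34 → 2 decimal places, 0.57 → 2 decimal places, 212.294 → 3 decimal places; limit is 1.
Rounded to 1 decimal place: 1317.1 g.

1317.1 g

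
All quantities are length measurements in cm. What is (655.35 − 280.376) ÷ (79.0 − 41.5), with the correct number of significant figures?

10.0

655.35 − 280.376 = 374.974, limited to 2 d.p. → 5 s.f.; 79.0 − 41.5 = 37.5, limited to 1 d.p. → 3 s.f.
Carrying full precision, 374.974 ÷ 37.5 = 9.99930666667…; keep min(5, 3) = 3 s.f.
Rounded to 3 significant figures: 10.0.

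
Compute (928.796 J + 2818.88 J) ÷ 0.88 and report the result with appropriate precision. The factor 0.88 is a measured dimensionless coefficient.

928.796 J + 2818.88 J = 3747.676 J; the sum is limited to 2 decimal places (6 s.f.).
Carrying full precision, 3747.676 ÷ 0.88 = 4258.72272727… J; 0.88 has 2 s.f., so the result keeps min(6, 2) = 2 s.f.
Rounded to 2 significant figures: 4.3 × 10^3 J.

4.3 × 10^3 J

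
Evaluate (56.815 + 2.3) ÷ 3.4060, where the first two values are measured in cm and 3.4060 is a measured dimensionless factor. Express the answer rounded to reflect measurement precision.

56.815 cm + 2.3 cm = 59.115 cm; the sum is limited to 1 decimal place (3 s.f.).
Carrying full precision, 59.115 ÷ 3.4060 = 17.3561362302… cm; 3.4060 has 5 s.f., so the result keeps min(3, 5) = 3 s.f.
Rounded to 3 significant figures: 17.4 cm.

17.4 cm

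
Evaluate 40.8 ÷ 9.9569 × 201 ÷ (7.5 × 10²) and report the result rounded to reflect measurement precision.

40.8 ÷ 9.9569 × 201 ÷ (7.5 × 10²) = 1.09817312617…
Multiplication/division keeps the fewest significant figures: 40.8 → 3 s.f., 9.9569 → 5 s.f., 201 → 3 s.f., 7.5 × 10² → 2 s.f.; limit is 2.
Rounded to 2 significant figures: 1.1.

1.1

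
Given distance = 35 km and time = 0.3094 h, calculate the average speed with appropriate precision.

average speed = 35 km ÷ 0.3094 h = 113.122171946… km/h.
35 has 2 significant figures; 0.3094 has 4.
Division/multiplication keeps the fewest: 2 significant figures.
Rounded: 1.1 × 10² km/h.

1.1 × 10² km/h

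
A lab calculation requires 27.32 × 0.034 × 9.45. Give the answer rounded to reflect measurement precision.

8.8

27.32 × 0.034 × 9.45 = 8.777916
Multiplication/division keeps the fewest significant figures: 27.32 → 4 s.f., 0.034 → 2 s.f., 9.45 → 3 s.f.; limit is 2.
Rounded to 2 significant figures: 8.8.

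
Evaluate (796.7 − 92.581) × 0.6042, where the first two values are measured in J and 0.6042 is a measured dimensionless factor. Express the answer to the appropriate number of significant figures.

796.7 J − 92.581 J = 704.119 J; the difference is limited to 1 decimal place (4 s.f.).
Carrying full precision, 704.119 × 0.6042 = 425.4286998 J; 0.6042 has 4 s.f., so the result keeps min(4, 4) = 4 s.f.
Rounded to 4 significant figures: 425.4 J.

425.4 J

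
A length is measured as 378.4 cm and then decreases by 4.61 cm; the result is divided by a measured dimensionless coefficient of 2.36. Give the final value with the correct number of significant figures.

1.58 × 10² cm

378.4 cm − 4.61 cm = 373.79 cm; the difference is limited to 1 decimal place (4 s.f.).
Carrying full precision, 373.79 ÷ 2.36 = 158.38559322… cm; 2.36 has 3 s.f., so the result keeps min(4, 3) = 3 s.f.
Rounded to 3 significant figures: 1.58 × 10² cm.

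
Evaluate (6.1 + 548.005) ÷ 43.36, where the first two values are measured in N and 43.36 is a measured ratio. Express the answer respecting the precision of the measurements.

12.78 N

6.1 N + 548.005 N = 554.105 N; the sum is limited to 1 decimal place (4 s.f.).
Carrying full precision, 554.105 ÷ 43.36 = 12.7791743542… N; 43.36 has 4 s.f., so the result keeps min(4, 4) = 4 s.f.
Rounded to 4 significant figures: 12.78 N.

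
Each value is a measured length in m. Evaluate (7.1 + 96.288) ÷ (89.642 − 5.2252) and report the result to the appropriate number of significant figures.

1.225

7.1 + 96.288 = 103.388, limited to 1 d.p. → 4 s.f.; 89.642 − 5.2252 = 84.4168, limited to 3 d.p. → 5 s.f.
Carrying full precision, 103.388 ÷ 84.4168 = 1.2247325177…; keep min(4, 5) = 4 s.f.
Rounded to 4 significant figures: 1.225.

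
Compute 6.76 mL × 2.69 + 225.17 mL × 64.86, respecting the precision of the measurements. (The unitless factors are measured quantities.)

1.462 × 10⁴ mL

6.76 × 2.69 = 18.1844 → 18.2 mL (3 s.f., last digit at the 10^-1 place).
225.17 × 64.86 = 14604.5262 → 1.460 × 10⁴ mL (4 s.f., last digit at the 10^1 place).
Sum: 14622.7106 mL; keep the coarser place, 10^1.
Result: 1.462 × 10⁴ mL.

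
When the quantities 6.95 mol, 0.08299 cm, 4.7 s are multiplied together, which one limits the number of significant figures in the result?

6.95 mol → 3 s.f.; 0.08299 cm → 4 s.f.; 4.7 s → 2 s.f.
The fewest is 2 significant figures, from 4.7 s.

4.7 s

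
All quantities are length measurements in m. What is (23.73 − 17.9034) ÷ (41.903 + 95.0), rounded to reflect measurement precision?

0.0426

23.73 − 17.9034 = 5.8266, limited to 2 d.p. → 3 s.f.; 41.903 + 95.0 = 136.903, limited to 1 d.p. → 4 s.f.
Carrying full precision, 5.8266 ÷ 136.903 = 0.042560060773…; keep min(3, 4) = 3 s.f.
Rounded to 3 significant figures: 0.0426.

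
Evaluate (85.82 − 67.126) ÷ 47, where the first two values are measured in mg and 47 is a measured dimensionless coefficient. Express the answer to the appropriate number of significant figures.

0.40 mg

85.82 mg − 67.126 mg = 18.694 mg; the difference is limited to 2 decimal places (4 s.f.).
Carrying full precision, 18.694 ÷ 47 = 0.397744680851… mg; 47 has 2 s.f., so the result keeps min(4, 2) = 2 s.f.
Rounded to 2 significant figures: 0.40 mg.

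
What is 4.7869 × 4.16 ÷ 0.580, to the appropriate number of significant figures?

4.7869 × 4.16 ÷ 0.580 = 34.3336275862…
Multiplication/division keeps the fewest significant figures: 4.7869 → 5 s.f., 4.16 → 3 s.f., 0.580 → 3 s.f.; limit is 3.
Rounded to 3 significant figures: 34.3.

34.3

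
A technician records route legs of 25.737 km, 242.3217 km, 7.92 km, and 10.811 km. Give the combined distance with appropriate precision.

25.737 km + 242.3217 km + 7.92 km + 10.811 km = 286.7897 km.
Addition/subtraction keeps the fewest decimal places: 25.737 → 3 decimal places, 242.3217 → 4 decimal places, 7.92 → 2 decimal places, 10.811 → 3 decimal places; limit is 2.
Rounded to 2 decimal places: 286.79 km.

286.79 km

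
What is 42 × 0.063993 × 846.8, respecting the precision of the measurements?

2.3 × 10³

42 × 0.063993 × 846.8 = 2275.9494408
Multiplication/division keeps the fewest significant figures: 42 → 2 s.f., 0.063993 → 5 s.f., 846.8 → 4 s.f.; limit is 2.
Rounded to 2 significant figures: 2.3 × 10³.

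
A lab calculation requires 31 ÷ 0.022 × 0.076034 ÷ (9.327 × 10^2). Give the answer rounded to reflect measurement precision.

31 ÷ 0.022 × 0.076034 ÷ (9.327 × 10^2) = 0.114869538096…
Multiplication/division keeps the fewest significant figures: 31 → 2 s.f., 0.022 → 2 s.f., 0.076034 → 5 s.f., 9.327 × 10^2 → 4 s.f.; limit is 2.
Rounded to 2 significant figures: 0.11.

0.11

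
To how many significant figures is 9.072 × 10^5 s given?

9.072 × 10^5: in scientific notation every digit of the coefficient is significant.

4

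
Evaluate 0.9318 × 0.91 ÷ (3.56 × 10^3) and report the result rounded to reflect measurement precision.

0.9318 × 0.91 ÷ (3.56 × 10^3) = 0.000238184831461…
Multiplication/division keeps the fewest significant figures: 0.9318 → 4 s.f., 0.91 → 2 s.f., 3.56 × 10^3 → 3 s.f.; limit is 2.
Rounded to 2 significant figures: 2.4 × 10^-4.

2.4 × 10^-4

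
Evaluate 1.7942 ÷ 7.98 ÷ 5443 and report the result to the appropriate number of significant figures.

4.13 × 10⁻⁵

1.7942 ÷ 7.98 ÷ 5443 = 0.0000413075680198…
Multiplication/division keeps the fewest significant figures: 1.7942 → 5 s.f., 7.98 → 3 s.f., 5443 → 4 s.f.; limit is 3.
Rounded to 3 significant figures: 4.13 × 10⁻⁵.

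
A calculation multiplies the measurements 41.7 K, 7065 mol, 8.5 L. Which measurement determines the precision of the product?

41.7 K → 3 s.f.; 7065 mol → 4 s.f.; 8.5 L → 2 s.f.
The fewest is 2 significant figures, from 8.5 L.

8.5 L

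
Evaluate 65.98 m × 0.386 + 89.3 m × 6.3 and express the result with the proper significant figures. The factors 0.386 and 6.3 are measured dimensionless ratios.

5.9 × 10² m

65.98 × 0.386 = 25.46828 → 25.5 m (3 s.f., last digit at the 10^-1 place).
89.3 × 6.3 = 562.59 → 5.6 × 10² m (2 s.f., last digit at the 10^1 place).
Sum: 588.05828 m; keep the coarser place, 10^1.
Result: 5.9 × 10² m.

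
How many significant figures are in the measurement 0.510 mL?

3

0.510: leading zeros are not significant; trailing zeros after a decimal point are significant.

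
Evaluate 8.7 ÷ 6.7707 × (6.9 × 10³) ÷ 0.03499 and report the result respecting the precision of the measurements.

8.7 ÷ 6.7707 × (6.9 × 10³) ÷ 0.03499 = 253390.792386…
Multiplication/division keeps the fewest significant figures: 8.7 → 2 s.f., 6.7707 → 5 s.f., 6.9 × 10³ → 2 s.f., 0.03499 → 4 s.f.; limit is 2.
Rounded to 2 significant figures: 2.5 × 10⁵.

2.5 × 10⁵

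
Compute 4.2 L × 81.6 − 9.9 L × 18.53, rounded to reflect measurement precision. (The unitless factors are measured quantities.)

4.2 × 81.6 = 342.72 → 3.4 × 10² L (2 s.f., last digit at the 10^1 place).
9.9 × 18.53 = 183.447 → 1.8 × 10² L (2 s.f., last digit at the 10^1 place).
Difference: 159.273 L; keep the coarser place, 10^1.
Result: 1.6 × 10² L.

1.6 × 10² L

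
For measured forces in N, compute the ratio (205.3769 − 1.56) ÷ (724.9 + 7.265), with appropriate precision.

205.3769 − 1.56 = 203.8169, limited to 2 d.p. → 5 s.f.; 724.9 + 7.265 = 732.165, limited to 1 d.p. → 4 s.f.
Carrying full precision, 203.8169 ÷ 732.165 = 0.278375639371…; keep min(5, 4) = 4 s.f.
Rounded to 4 significant figures: 0.2784.

0.2784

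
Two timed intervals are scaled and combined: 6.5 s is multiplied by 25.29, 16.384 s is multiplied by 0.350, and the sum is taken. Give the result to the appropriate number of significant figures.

6.5 × 25.29 = 164.385 → 1.6 × 10² s (2 s.f., last digit at the 10^1 place).
16.384 × 0.350 = 5.7344 → 5.73 s (3 s.f., last digit at the 10^-2 place).
Sum: 170.1194 s; keep the coarser place, 10^1.
Result: 1.7 × 10² s.

1.7 × 10² s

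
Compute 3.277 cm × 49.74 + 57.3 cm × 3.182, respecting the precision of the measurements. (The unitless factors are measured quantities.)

3.277 × 49.74 = 162.99798 → 163.0 cm (4 s.f., last digit at the 10^-1 place).
57.3 × 3.182 = 182.3286 → 182 cm (3 s.f., last digit at the 10^0 place).
Sum: 345.32658 cm; keep the coarser place, 10^0.
Result: 345 cm.

345 cm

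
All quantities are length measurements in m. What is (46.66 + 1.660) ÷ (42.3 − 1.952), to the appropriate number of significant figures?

46.66 + 1.660 = 48.320, limited to 2 d.p. → 4 s.f.; 42.3 − 1.952 = 40.348, limited to 1 d.p. → 3 s.f.
Carrying full precision, 48.320 ÷ 40.348 = 1.19758104491…; keep min(4, 3) = 3 s.f.
Rounded to 3 significant figures: 1.20.

1.20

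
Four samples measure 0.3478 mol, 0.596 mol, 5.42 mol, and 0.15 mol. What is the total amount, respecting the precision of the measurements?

6.51 mol

0.3478 mol + 0.596 mol + 5.42 mol + 0.15 mol = 6.5138 mol.
Addition/subtraction keeps the fewest decimal places: 0.3478 → 4 decimal places, 0.596 → 3 decimal places, 5.42 → 2 decimal places, 0.15 → 2 decimal places; limit is 2.
Rounded to 2 decimal places: 6.51 mol.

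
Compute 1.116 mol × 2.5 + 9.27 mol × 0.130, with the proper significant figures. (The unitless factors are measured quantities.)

1.116 × 2.5 = 2.79 → 2.8 mol (2 s.f., last digit at the 10^-1 place).
9.27 × 0.130 = 1.2051 → 1.21 mol (3 s.f., last digit at the 10^-2 place).
Sum: 3.9951 mol; keep the coarser place, 10^-1.
Result: 4.0 mol.

4.0 mol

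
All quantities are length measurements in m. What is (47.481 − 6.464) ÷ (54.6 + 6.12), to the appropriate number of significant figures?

47.481 − 6.464 = 41.017, limited to 3 d.p. → 5 s.f.; 54.6 + 6.12 = 60.72, limited to 1 d.p. → 3 s.f.
Carrying full precision, 41.017 ÷ 60.72 = 0.675510540184…; keep min(5, 3) = 3 s.f.
Rounded to 3 significant figures: 0.676.

0.676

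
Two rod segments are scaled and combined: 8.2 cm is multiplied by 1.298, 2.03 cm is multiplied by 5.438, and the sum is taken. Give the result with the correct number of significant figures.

22 cm

8.2 × 1.298 = 10.6436 → 11 cm (2 s.f., last digit at the 10^0 place).
2.03 × 5.438 = 11.03914 → 11.0 cm (3 s.f., last digit at the 10^-1 place).
Sum: 21.68274 cm; keep the coarser place, 10^0.
Result: 22 cm.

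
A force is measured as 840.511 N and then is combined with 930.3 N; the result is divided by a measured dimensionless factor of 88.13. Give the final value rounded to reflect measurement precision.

20.09 N

840.511 N + 930.3 N = 1770.811 N; the sum is limited to 1 decimal place (5 s.f.).
Carrying full precision, 1770.811 ÷ 88.13 = 20.0931691819… N; 88.13 has 4 s.f., so the result keeps min(5, 4) = 4 s.f.
Rounded to 4 significant figures: 20.09 N.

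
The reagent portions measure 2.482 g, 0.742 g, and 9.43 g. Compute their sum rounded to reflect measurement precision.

12.65 g

2.482 g + 0.742 g + 9.43 g = 12.654 g.
Addition/subtraction keeps the fewest decimal places: 2.482 → 3 decimal places, 0.742 → 3 decimal places, 9.43 → 2 decimal places; limit is 2.
Rounded to 2 decimal places: 12.65 g.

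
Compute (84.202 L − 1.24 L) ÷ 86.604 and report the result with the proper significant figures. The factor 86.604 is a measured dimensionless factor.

84.202 L − 1.24 L = 82.962 L; the difference is limited to 2 decimal places (4 s.f.).
Carrying full precision, 82.962 ÷ 86.604 = 0.957946515173… L; 86.604 has 5 s.f., so the result keeps min(4, 5) = 4 s.f.
Rounded to 4 significant figures: 0.9579 L.

0.9579 L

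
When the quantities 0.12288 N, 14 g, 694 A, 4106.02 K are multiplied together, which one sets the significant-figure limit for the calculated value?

14 g

0.12288 N → 5 s.f.; 14 g → 2 s.f.; 694 A → 3 s.f.; 4106.02 K → 6 s.f.
The fewest is 2 significant figures, from 14 g.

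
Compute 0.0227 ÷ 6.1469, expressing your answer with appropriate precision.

0.0227 ÷ 6.1469 = 0.00369291838162…
Multiplication/division keeps the fewest significant figures: 0.0227 → 3 s.f., 6.1469 → 5 s.f.; limit is 3.
Rounded to 3 significant figures: 0.00369.

0.00369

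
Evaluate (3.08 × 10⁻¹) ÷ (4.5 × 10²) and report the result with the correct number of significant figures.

6.8 × 10⁻⁴

(3.08 × 10⁻¹) ÷ (4.5 × 10²) = 0.000684444444444…
Multiplication/division keeps the fewest significant figures: 3.08 × 10⁻¹ → 3 s.f., 4.5 × 10² → 2 s.f.; limit is 2.
Rounded to 2 significant figures: 6.8 × 10⁻⁴.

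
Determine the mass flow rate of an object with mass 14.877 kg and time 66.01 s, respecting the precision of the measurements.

mass flow rate = 14.877 kg ÷ 66.01 s = 0.22537494319… kg/s.
14.877 has 5 significant figures; 66.01 has 4.
Division/multiplication keeps the fewest: 4 significant figures.
Rounded: 0.2254 kg/s.

0.2254 kg/s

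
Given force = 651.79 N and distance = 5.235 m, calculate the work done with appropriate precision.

work done = 651.79 N × 5.235 m = 3412.12065 J.
651.79 has 5 significant figures; 5.235 has 4.
Division/multiplication keeps the fewest: 4 significant figures.
Rounded: 3412 J.

3412 J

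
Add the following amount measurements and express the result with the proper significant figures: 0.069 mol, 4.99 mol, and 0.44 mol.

0.069 mol + 4.99 mol + 0.44 mol = 5.499 mol.
Addition/subtraction keeps the fewest decimal places: 0.069 → 3 decimal places, 4.99 → 2 decimal places, 0.44 → 2 decimal places; limit is 2.
Rounded to 2 decimal places: 5.50 mol.

5.50 mol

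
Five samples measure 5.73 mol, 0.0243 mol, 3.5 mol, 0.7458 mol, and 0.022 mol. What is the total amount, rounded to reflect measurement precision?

5.73 mol + 0.0243 mol + 3.5 mol + 0.7458 mol + 0.022 mol = 10.0221 mol.
Addition/subtraction keeps the fewest decimal places: 5.73 → 2 decimal places, 0.0243 → 4 decimal places, 3.5 → 1 decimal place, 0.7458 → 4 decimal places, 0.022 → 3 decimal places; limit is 1.
Rounded to 1 decimal place: 10.0 mol.

10.0 mol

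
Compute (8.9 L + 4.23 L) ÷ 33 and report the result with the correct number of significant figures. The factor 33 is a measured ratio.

0.40 L

8.9 L + 4.23 L = 13.13 L; the sum is limited to 1 decimal place (3 s.f.).
Carrying full precision, 13.13 ÷ 33 = 0.397878787879… L; 33 has 2 s.f., so the result keeps min(3, 2) = 2 s.f.
Rounded to 2 significant figures: 0.40 L.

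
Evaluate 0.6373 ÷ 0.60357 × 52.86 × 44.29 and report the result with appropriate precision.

2472

0.6373 ÷ 0.60357 × 52.86 × 44.29 = 2472.00367583…
Multiplication/division keeps the fewest significant figures: 0.6373 → 4 s.f., 0.60357 → 5 s.f., 52.86 → 4 s.f., 44.29 → 4 s.f.; limit is 4.
Rounded to 4 significant figures: 2472.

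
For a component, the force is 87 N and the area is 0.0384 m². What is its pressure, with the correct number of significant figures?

pressure = 87 N ÷ 0.0384 m² = 2265.625 Pa.
87 has 2 significant figures; 0.0384 has 3.
Division/multiplication keeps the fewest: 2 significant figures.
Rounded: 2.3 × 10³ Pa.

2.3 × 10³ Pa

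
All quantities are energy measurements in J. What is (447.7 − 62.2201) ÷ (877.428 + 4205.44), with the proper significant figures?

7.584 × 10⁻²

447.7 − 62.2201 = 385.4799, limited to 1 d.p. → 4 s.f.; 877.428 + 4205.44 = 5082.868, limited to 2 d.p. → 6 s.f.
Carrying full precision, 385.4799 ÷ 5082.868 = 0.075839053857…; keep min(4, 6) = 4 s.f.
Rounded to 4 significant figures: 7.584 × 10⁻².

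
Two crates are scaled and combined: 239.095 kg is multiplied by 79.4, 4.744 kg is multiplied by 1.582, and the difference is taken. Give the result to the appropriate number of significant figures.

1.90 × 10⁴ kg

239.095 × 79.4 = 18984.143 → 1.90 × 10⁴ kg (3 s.f., last digit at the 10^2 place).
4.744 × 1.582 = 7.505008 → 7.505 kg (4 s.f., last digit at the 10^-3 place).
Difference: 18976.637992 kg; keep the coarser place, 10^2.
Result: 1.90 × 10⁴ kg.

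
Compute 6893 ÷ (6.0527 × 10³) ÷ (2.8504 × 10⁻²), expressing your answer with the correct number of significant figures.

6893 ÷ (6.0527 × 10³) ÷ (2.8504 × 10⁻²) = 39.9533610905…
Multiplication/division keeps the fewest significant figures: 6893 → 4 s.f., 6.0527 × 10³ → 5 s.f., 2.8504 × 10⁻² → 5 s.f.; limit is 4.
Rounded to 4 significant figures: 39.95.

39.95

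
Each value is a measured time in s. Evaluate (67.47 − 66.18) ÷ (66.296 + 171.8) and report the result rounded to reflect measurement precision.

0.00542

67.47 − 66.18 = 1.29, limited to 2 d.p. → 3 s.f.; 66.296 + 171.8 = 238.096, limited to 1 d.p. → 4 s.f.
Carrying full precision, 1.29 ÷ 238.096 = 0.00541798266246…; keep min(3, 4) = 3 s.f.
Rounded to 3 significant figures: 0.00542.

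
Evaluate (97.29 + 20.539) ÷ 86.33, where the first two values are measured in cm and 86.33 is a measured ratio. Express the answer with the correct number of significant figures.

97.29 cm + 20.539 cm = 117.829 cm; the sum is limited to 2 decimal places (5 s.f.).
Carrying full precision, 117.829 ÷ 86.33 = 1.3648673694… cm; 86.33 has 4 s.f., so the result keeps min(5, 4) = 4 s.f.
Rounded to 4 significant figures: 1.365 cm.

1.365 cm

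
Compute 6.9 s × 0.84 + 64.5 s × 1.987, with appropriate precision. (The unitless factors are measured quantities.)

6.9 × 0.84 = 5.796 → 5.8 s (2 s.f., last digit at the 10^-1 place).
64.5 × 1.987 = 128.1615 → 1.28 × 10² s (3 s.f., last digit at the 10^0 place).
Sum: 133.9575 s; keep the coarser place, 10^0.
Result: 1.34 × 10² s.

1.34 × 10² s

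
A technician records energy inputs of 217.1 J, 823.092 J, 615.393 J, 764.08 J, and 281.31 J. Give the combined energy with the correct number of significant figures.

217.1 J + 823.092 J + 615.393 J + 764.08 J + 281.31 J = 2700.975 J.
Addition/subtraction keeps the fewest decimal places: 217.1 → 1 decimal place, 823.092 → 3 decimal places, 615.393 → 3 decimal places, 764.08 → 2 decimal places, 281.31 → 2 decimal places; limit is 1.
Rounded to 1 decimal place: 2.7010 × 10^3 J.

2.7010 × 10^3 J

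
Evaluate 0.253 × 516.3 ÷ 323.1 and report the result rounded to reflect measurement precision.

0.253 × 516.3 ÷ 323.1 = 0.404283194058…
Multiplication/division keeps the fewest significant figures: 0.253 → 3 s.f., 516.3 → 4 s.f., 323.1 → 4 s.f.; limit is 3.
Rounded to 3 significant figures: 0.404.

0.404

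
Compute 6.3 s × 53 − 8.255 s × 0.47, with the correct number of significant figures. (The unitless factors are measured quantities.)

6.3 × 53 = 333.9 → 3.3 × 10² s (2 s.f., last digit at the 10^1 place).
8.255 × 0.47 = 3.87985 → 3.9 s (2 s.f., last digit at the 10^-1 place).
Difference: 330.02015 s; keep the coarser place, 10^1.
Result: 3.3 × 10² s.

3.3 × 10² s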